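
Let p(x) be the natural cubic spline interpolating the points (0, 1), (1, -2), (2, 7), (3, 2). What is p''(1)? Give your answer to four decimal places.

Write σ_i for p''(x_i). With h_i = 1, 1, 1 and divided differences Δ_i = -3, 9, -5, the continuity of p' gives the tridiagonal system
  1·σ_0 + 4·σ_1 + 1·σ_2 = 6(Δ_1 - Δ_0) = 72
  1·σ_1 + 4·σ_2 + 1·σ_3 = 6(Δ_2 - Δ_1) = -84
Natural end conditions: σ_0 = σ_3 = 0.
Solving the tridiagonal system: σ_0 = 0, σ_1 = 124/5, σ_2 = -136/5, σ_3 = 0.

24.8000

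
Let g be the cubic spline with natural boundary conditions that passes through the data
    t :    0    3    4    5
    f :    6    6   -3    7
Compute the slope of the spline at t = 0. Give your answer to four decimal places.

5.3226

Let M_i = g''(x_i). Step sizes h_i = 3, 1, 1; slopes of the chords Δ_i = (y_(i+1) - y_i)/h_i = 0, -9, 10.
  3·M_0 + 8·M_1 + 1·M_2 = 6(Δ_1 - Δ_0) = -54
  1·M_1 + 4·M_2 + 1·M_3 = 6(Δ_2 - Δ_1) = 114
Natural end conditions: M_0 = M_3 = 0.
Solving the tridiagonal system: M_0 = 0, M_1 = -330/31, M_2 = 966/31, M_3 = 0.
On [0, 3], g'(t) = b_0 + 2c_0·t + 3d_0·t² with b_0 = Δ_0 - h_0(2M_0 + M_1)/6 = 165/31, c_0 = M_0/2 = 0, d_0 = (M_1 - M_0)/(6h_0) = -55/93. So g'(0) = 165/31.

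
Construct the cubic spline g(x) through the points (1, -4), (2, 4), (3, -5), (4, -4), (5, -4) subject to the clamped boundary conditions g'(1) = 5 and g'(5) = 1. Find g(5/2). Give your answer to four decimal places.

Write M_i for g''(x_i). With h_i = 1, 1, 1, 1 and divided differences Δ_i = 8, -9, 1, 0, the continuity of g' gives the tridiagonal system
  1·M_0 + 4·M_1 + 1·M_2 = 6(Δ_1 - Δ_0) = -102
  1·M_1 + 4·M_2 + 1·M_3 = 6(Δ_2 - Δ_1) = 60
  1·M_2 + 4·M_3 + 1·M_4 = 6(Δ_3 - Δ_2) = -6
Clamped end conditions give two more equations: 2h_0·M_0 + h_0·M_1 = 6(Δ_0 - g'(1)) = 18 and h_3·M_3 + 2h_3·M_4 = 6(g'(5) - Δ_3) = 6.
Forward elimination and back-substitution give M_0 = 403/14, M_1 = -277/7, M_2 = 55/2, M_3 = -73/7, M_4 = 115/14.
On [2, 3], g(x) = 4 - 11/28·(x - 2) - 277/14·(x - 2)² + 313/28·(x - 2)³.
With (x - 2) = 1/2: g(5/2) = 57/224.

0.2545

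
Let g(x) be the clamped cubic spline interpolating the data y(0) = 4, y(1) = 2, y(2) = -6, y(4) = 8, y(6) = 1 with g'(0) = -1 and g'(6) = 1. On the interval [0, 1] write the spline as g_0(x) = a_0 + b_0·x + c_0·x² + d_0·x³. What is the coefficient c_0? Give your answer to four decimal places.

Let M_i = g''(x_i). Step sizes h_i = 1, 1, 2, 2; slopes of the chords Δ_i = (y_(i+1) - y_i)/h_i = -2, -8, 7, -7/2.
  1·M_0 + 4·M_1 + 1·M_2 = 6(Δ_1 - Δ_0) = -36
  1·M_1 + 6·M_2 + 2·M_3 = 6(Δ_2 - Δ_1) = 90
  2·M_2 + 8·M_3 + 2·M_4 = 6(Δ_3 - Δ_2) = -63
Clamped end conditions give two more equations: 2h_0·M_0 + h_0·M_1 = 6(Δ_0 - g'(0)) = -6 and h_3·M_3 + 2h_3·M_4 = 6(g'(6) - Δ_3) = 27.
Forward elimination and back-substitution give M_0 = 61/12, M_1 = -97/6, M_2 = 283/12, M_3 = -53/3, M_4 = 187/12.
On [0, 1], with g_0(x) = a_0 + b_0·x + c_0·x² + d_0·x³: c_0 = M_0/2 = 61/24, d_0 = (M_1 - M_0)/(6h_0) = -85/24, b_0 = Δ_0 - h_0(2M_0 + M_1)/6 = -1.

2.5417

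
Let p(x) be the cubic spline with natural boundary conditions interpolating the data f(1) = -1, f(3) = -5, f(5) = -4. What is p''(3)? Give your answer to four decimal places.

Let M_i = p''(x_i). Step sizes h_i = 2, 2; slopes of the chords Δ_i = (y_(i+1) - y_i)/h_i = -2, 1/2.
  2·M_0 + 8·M_1 + 2·M_2 = 6(Δ_1 - Δ_0) = 15
Natural end conditions: M_0 = M_2 = 0.
Solving the tridiagonal system: M_0 = 0, M_1 = 15/8, M_2 = 0.

1.8750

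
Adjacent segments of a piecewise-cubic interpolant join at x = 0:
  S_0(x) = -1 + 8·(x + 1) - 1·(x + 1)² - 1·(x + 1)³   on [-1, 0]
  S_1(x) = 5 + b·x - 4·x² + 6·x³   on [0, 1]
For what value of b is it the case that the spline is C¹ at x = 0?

S_0'(x) = 8 - 2·(x + 1) - 3·(x + 1)², so S_0'(0) = 3. On the right, S_1'(0) = b, so b = 3.

3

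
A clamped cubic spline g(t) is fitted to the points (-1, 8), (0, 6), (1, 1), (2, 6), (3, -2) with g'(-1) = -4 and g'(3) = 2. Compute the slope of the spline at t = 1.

Write m_i for g''(x_i). With h_i = 1, 1, 1, 1 and divided differences Δ_i = -2, -5, 5, -8, the continuity of g' gives the tridiagonal system
  1·m_0 + 4·m_1 + 1·m_2 = 6(Δ_1 - Δ_0) = -18
  1·m_1 + 4·m_2 + 1·m_3 = 6(Δ_2 - Δ_1) = 60
  1·m_2 + 4·m_3 + 1·m_4 = 6(Δ_3 - Δ_2) = -78
Clamped end conditions give two more equations: 2h_0·m_0 + h_0·m_1 = 6(Δ_0 - g'(-1)) = 12 and h_3·m_3 + 2h_3·m_4 = 6(g'(3) - Δ_3) = 60.
Hence m_0 = 27/2, m_1 = -15, m_2 = 57/2, m_3 = -39, m_4 = 99/2.
On [1, 2], g'(t) = b_2 + 2c_2·(t - 1) + 3d_2·(t - 1)² with b_2 = Δ_2 - h_2(2m_2 + m_3)/6 = 2, c_2 = m_2/2 = 57/4, d_2 = (m_3 - m_2)/(6h_2) = -45/4. So g'(1) = 2.

2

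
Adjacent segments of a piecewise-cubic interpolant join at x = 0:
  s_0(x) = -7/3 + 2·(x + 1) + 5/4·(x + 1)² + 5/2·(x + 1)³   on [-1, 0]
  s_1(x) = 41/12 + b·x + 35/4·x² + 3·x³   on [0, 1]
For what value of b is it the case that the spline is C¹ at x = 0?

12

s_0'(x) = 2 + 5/2·(x + 1) + 15/2·(x + 1)², so s_0'(0) = 12. On the right, s_1'(0) = b, so b = 12.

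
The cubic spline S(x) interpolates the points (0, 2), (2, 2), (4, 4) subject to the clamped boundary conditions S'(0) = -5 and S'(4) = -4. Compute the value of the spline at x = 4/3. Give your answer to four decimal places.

0.3704

Write M_i for S''(x_i). With h_i = 2, 2 and divided differences Δ_i = 0, 1, the continuity of S' gives the tridiagonal system
  2·M_0 + 8·M_1 + 2·M_2 = 6(Δ_1 - Δ_0) = 6
Clamped end conditions give two more equations: 2h_0·M_0 + h_0·M_1 = 6(Δ_0 - S'(0)) = 30 and h_1·M_1 + 2h_1·M_2 = 6(S'(4) - Δ_1) = -30.
Hence M_0 = 7, M_1 = 1, M_2 = -8.
On [0, 2], S(x) = 2 - 5·x + 7/2·x² - 1/2·x³.
With x = 4/3: S(4/3) = 10/27.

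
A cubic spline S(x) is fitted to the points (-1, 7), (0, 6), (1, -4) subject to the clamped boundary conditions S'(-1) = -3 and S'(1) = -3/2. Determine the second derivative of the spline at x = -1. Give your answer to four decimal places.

20.2500

Write M_i for S''(x_i). With h_i = 1, 1 and divided differences Δ_i = -1, -10, the continuity of S' gives the tridiagonal system
  1·M_0 + 4·M_1 + 1·M_2 = 6(Δ_1 - Δ_0) = -54
Clamped end conditions give two more equations: 2h_0·M_0 + h_0·M_1 = 6(Δ_0 - S'(-1)) = 12 and h_1·M_1 + 2h_1·M_2 = 6(S'(1) - Δ_1) = 51.
Hence M_0 = 81/4, M_1 = -57/2, M_2 = 159/4.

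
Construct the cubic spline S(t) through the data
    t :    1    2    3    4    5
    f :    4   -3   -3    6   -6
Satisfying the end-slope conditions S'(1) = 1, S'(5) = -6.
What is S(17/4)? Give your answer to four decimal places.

Write M_i for S''(x_i). With h_i = 1, 1, 1, 1 and divided differences Δ_i = -7, 0, 9, -12, the continuity of S' gives the tridiagonal system
  1·M_0 + 4·M_1 + 1·M_2 = 6(Δ_1 - Δ_0) = 42
  1·M_1 + 4·M_2 + 1·M_3 = 6(Δ_2 - Δ_1) = 54
  1·M_2 + 4·M_3 + 1·M_4 = 6(Δ_3 - Δ_2) = -126
Clamped end conditions give two more equations: 2h_0·M_0 + h_0·M_1 = 6(Δ_0 - S'(1)) = -48 and h_3·M_3 + 2h_3·M_4 = 6(S'(5) - Δ_3) = 36.
Hence M_0 = -121/4, M_1 = 25/2, M_2 = 89/4, M_3 = -95/2, M_4 = 167/4.
On [4, 5], S(t) = 6 - 25/8·(t - 4) - 95/4·(t - 4)² + 119/8·(t - 4)³.
With (t - 4) = 1/4: S(17/4) = 2031/512.

3.9668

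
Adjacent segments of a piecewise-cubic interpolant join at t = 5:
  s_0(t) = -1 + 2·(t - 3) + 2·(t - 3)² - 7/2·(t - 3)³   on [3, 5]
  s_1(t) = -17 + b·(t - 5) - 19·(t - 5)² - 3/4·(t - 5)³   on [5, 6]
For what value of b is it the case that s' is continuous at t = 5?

-32

s_0'(t) = 2 + 4·(t - 3) - 21/2·(t - 3)², so s_0'(5) = -32. On the right, s_1'(5) = b, so b = -32.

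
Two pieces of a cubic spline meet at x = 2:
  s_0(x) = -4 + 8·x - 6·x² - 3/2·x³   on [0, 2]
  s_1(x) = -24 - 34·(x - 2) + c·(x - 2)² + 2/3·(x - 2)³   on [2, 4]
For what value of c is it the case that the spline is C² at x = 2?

-15

s_0''(x) = -12 - 9·x, so s_0''(2) = -30. On the right, s_1''(2) = 2c, so c = -15.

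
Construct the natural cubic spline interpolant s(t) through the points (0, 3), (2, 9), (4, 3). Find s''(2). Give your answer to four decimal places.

-4.5000

Let m_i = s''(x_i). Step sizes h_i = 2, 2; slopes of the chords Δ_i = (y_(i+1) - y_i)/h_i = 3, -3.
  2·m_0 + 8·m_1 + 2·m_2 = 6(Δ_1 - Δ_0) = -36
Natural end conditions: m_0 = m_2 = 0.
Hence m_0 = 0, m_1 = -9/2, m_2 = 0.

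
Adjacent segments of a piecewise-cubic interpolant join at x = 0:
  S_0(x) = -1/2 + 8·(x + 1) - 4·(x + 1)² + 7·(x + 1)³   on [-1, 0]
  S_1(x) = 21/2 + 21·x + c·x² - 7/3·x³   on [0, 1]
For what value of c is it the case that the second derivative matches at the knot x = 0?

S_0''(x) = -8 + 42·(x + 1), so S_0''(0) = 34. On the right, S_1''(0) = 2c, so c = 17.

17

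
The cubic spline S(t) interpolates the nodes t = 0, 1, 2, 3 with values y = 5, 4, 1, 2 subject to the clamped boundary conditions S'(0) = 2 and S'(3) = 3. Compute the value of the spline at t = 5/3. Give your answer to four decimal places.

Let σ_i = S''(x_i). Step sizes h_i = 1, 1, 1; slopes of the chords Δ_i = (y_(i+1) - y_i)/h_i = -1, -3, 1.
  1·σ_0 + 4·σ_1 + 1·σ_2 = 6(Δ_1 - Δ_0) = -12
  1·σ_1 + 4·σ_2 + 1·σ_3 = 6(Δ_2 - Δ_1) = 24
Clamped end conditions give two more equations: 2h_0·σ_0 + h_0·σ_1 = 6(Δ_0 - S'(0)) = -18 and h_2·σ_2 + 2h_2·σ_3 = 6(S'(3) - Δ_2) = 12.
Hence σ_0 = -116/15, σ_1 = -38/15, σ_2 = 88/15, σ_3 = 46/15.
On [1, 2], S(t) = 4 - 47/15·(t - 1) - 19/15·(t - 1)² + 7/5·(t - 1)³.
With (t - 1) = 2/3: S(5/3) = 238/135.

1.7630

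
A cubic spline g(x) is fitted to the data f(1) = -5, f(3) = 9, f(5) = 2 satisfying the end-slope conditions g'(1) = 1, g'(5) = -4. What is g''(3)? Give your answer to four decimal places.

-13.2500

With m_i denoting the second derivative at x_i, h_i = 2, 2, and Δ_i = (y_(i+1) − y_i)/h_i = 7, -7/2:
  2·m_0 + 8·m_1 + 2·m_2 = 6(Δ_1 - Δ_0) = -63
Clamped end conditions give two more equations: 2h_0·m_0 + h_0·m_1 = 6(Δ_0 - g'(1)) = 36 and h_1·m_1 + 2h_1·m_2 = 6(g'(5) - Δ_1) = -3.
Forward elimination and back-substitution give m_0 = 125/8, m_1 = -53/4, m_2 = 47/8.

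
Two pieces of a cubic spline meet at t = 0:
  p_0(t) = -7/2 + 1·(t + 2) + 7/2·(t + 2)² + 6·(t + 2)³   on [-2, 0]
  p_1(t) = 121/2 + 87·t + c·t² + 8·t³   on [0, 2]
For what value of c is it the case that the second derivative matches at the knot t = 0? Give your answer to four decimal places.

p_0''(t) = 7 + 36·(t + 2), so p_0''(0) = 79. On the right, p_1''(0) = 2c, so c = 79/2.

39.5000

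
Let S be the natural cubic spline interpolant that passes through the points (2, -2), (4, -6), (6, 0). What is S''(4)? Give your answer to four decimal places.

Write σ_i for S''(x_i). With h_i = 2, 2 and divided differences Δ_i = -2, 3, the continuity of S' gives the tridiagonal system
  2·σ_0 + 8·σ_1 + 2·σ_2 = 6(Δ_1 - Δ_0) = 30
Natural end conditions: σ_0 = σ_2 = 0.
Hence σ_0 = 0, σ_1 = 15/4, σ_2 = 0.

3.7500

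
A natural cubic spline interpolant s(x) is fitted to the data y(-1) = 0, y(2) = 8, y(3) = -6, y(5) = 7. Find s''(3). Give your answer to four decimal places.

With m_i denoting the second derivative at x_i, h_i = 3, 1, 2, and Δ_i = (y_(i+1) − y_i)/h_i = 8/3, -14, 13/2:
  3·m_0 + 8·m_1 + 1·m_2 = 6(Δ_1 - Δ_0) = -100
  1·m_1 + 6·m_2 + 2·m_3 = 6(Δ_2 - Δ_1) = 123
Natural end conditions: m_0 = m_3 = 0.
Solving: m_0 = 0, m_1 = -723/47, m_2 = 1084/47, m_3 = 0.

23.0638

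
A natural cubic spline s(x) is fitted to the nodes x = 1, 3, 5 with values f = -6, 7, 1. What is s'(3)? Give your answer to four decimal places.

Write m_i for s''(x_i). With h_i = 2, 2 and divided differences Δ_i = 13/2, -3, the continuity of s' gives the tridiagonal system
  2·m_0 + 8·m_1 + 2·m_2 = 6(Δ_1 - Δ_0) = -57
Natural end conditions: m_0 = m_2 = 0.
Forward elimination and back-substitution give m_0 = 0, m_1 = -57/8, m_2 = 0.
On [3, 5], s'(x) = b_1 + 2c_1·(x - 3) + 3d_1·(x - 3)² with b_1 = Δ_1 - h_1(2m_1 + m_2)/6 = 7/4, c_1 = m_1/2 = -57/16, d_1 = (m_2 - m_1)/(6h_1) = 19/32. So s'(3) = 7/4.

1.7500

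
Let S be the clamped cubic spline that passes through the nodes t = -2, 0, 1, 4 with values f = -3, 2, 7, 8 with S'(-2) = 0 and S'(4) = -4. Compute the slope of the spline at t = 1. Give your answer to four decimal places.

4.4643

Let σ_i = S''(x_i). Step sizes h_i = 2, 1, 3; slopes of the chords Δ_i = (y_(i+1) - y_i)/h_i = 5/2, 5, 1/3.
  2·σ_0 + 6·σ_1 + 1·σ_2 = 6(Δ_1 - Δ_0) = 15
  1·σ_1 + 8·σ_2 + 3·σ_3 = 6(Δ_2 - Δ_1) = -28
Clamped end conditions give two more equations: 2h_0·σ_0 + h_0·σ_1 = 6(Δ_0 - S'(-2)) = 15 and h_2·σ_2 + 2h_2·σ_3 = 6(S'(4) - Δ_2) = -26.
Solving the tridiagonal system: σ_0 = 115/42, σ_1 = 85/42, σ_2 = -55/21, σ_3 = -127/42.
On [1, 4], S'(t) = b_2 + 2c_2·(t - 1) + 3d_2·(t - 1)² with b_2 = Δ_2 - h_2(2σ_2 + σ_3)/6 = 125/28, c_2 = σ_2/2 = -55/42, d_2 = (σ_3 - σ_2)/(6h_2) = -17/756. So S'(1) = 125/28.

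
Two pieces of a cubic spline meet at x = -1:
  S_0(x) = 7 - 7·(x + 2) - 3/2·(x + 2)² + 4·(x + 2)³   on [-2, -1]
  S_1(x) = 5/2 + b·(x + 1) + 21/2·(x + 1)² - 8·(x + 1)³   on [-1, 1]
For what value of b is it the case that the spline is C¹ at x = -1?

S_0'(x) = -7 - 3·(x + 2) + 12·(x + 2)², so S_0'(-1) = 2. On the right, S_1'(-1) = b, so b = 2.

2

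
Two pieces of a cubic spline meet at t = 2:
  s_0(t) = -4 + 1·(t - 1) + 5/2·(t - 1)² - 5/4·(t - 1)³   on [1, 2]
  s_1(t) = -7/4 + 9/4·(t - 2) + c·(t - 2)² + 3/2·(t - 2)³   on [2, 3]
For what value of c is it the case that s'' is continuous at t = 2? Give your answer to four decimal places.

-1.2500

s_0''(t) = 5 - 15/2·(t - 1), so s_0''(2) = -5/2. On the right, s_1''(2) = 2c, so c = -5/4.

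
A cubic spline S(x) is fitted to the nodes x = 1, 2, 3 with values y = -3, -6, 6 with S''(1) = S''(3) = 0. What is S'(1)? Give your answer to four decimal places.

Write M_i for S''(x_i). With h_i = 1, 1 and divided differences Δ_i = -3, 12, the continuity of S' gives the tridiagonal system
  1·M_0 + 4·M_1 + 1·M_2 = 6(Δ_1 - Δ_0) = 90
Natural end conditions: M_0 = M_2 = 0.
Solving: M_0 = 0, M_1 = 45/2, M_2 = 0.
On [1, 2], S'(x) = b_0 + 2c_0·(x - 1) + 3d_0·(x - 1)² with b_0 = Δ_0 - h_0(2M_0 + M_1)/6 = -27/4, c_0 = M_0/2 = 0, d_0 = (M_1 - M_0)/(6h_0) = 15/4. So S'(1) = -27/4.

-6.7500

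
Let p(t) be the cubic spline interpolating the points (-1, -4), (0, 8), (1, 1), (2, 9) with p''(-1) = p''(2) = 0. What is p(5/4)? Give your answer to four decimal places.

With M_i denoting the second derivative at x_i, h_i = 1, 1, 1, and Δ_i = (y_(i+1) − y_i)/h_i = 12, -7, 8:
  1·M_0 + 4·M_1 + 1·M_2 = 6(Δ_1 - Δ_0) = -114
  1·M_1 + 4·M_2 + 1·M_3 = 6(Δ_2 - Δ_1) = 90
Natural end conditions: M_0 = M_3 = 0.
Forward elimination and back-substitution give M_0 = 0, M_1 = -182/5, M_2 = 158/5, M_3 = 0.
On [1, 2], p(t) = 1 - 38/15·(t - 1) + 79/5·(t - 1)² - 79/15·(t - 1)³.
With (t - 1) = 1/4: p(5/4) = 407/320.

1.2719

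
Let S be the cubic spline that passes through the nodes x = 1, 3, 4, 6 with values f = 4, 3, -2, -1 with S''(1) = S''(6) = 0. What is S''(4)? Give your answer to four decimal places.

Let M_i = S''(x_i). Step sizes h_i = 2, 1, 2; slopes of the chords Δ_i = (y_(i+1) - y_i)/h_i = -1/2, -5, 1/2.
  2·M_0 + 6·M_1 + 1·M_2 = 6(Δ_1 - Δ_0) = -27
  1·M_1 + 6·M_2 + 2·M_3 = 6(Δ_2 - Δ_1) = 33
Natural end conditions: M_0 = M_3 = 0.
Solving the tridiagonal system: M_0 = 0, M_1 = -39/7, M_2 = 45/7, M_3 = 0.

6.4286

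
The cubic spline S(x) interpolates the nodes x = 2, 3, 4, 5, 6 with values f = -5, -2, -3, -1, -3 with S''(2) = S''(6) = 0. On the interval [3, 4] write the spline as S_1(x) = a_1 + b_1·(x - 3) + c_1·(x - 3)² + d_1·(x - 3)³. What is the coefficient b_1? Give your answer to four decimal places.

0.2857

With M_i denoting the second derivative at x_i, h_i = 1, 1, 1, 1, and Δ_i = (y_(i+1) − y_i)/h_i = 3, -1, 2, -2:
  1·M_0 + 4·M_1 + 1·M_2 = 6(Δ_1 - Δ_0) = -24
  1·M_1 + 4·M_2 + 1·M_3 = 6(Δ_2 - Δ_1) = 18
  1·M_2 + 4·M_3 + 1·M_4 = 6(Δ_3 - Δ_2) = -24
Natural end conditions: M_0 = M_4 = 0.
Forward elimination and back-substitution give M_0 = 0, M_1 = -57/7, M_2 = 60/7, M_3 = -57/7, M_4 = 0.
On [3, 4], with S_1(x) = a_1 + b_1·(x - 3) + c_1·(x - 3)² + d_1·(x - 3)³: c_1 = M_1/2 = -57/14, d_1 = (M_2 - M_1)/(6h_1) = 39/14, b_1 = Δ_1 - h_1(2M_1 + M_2)/6 = 2/7.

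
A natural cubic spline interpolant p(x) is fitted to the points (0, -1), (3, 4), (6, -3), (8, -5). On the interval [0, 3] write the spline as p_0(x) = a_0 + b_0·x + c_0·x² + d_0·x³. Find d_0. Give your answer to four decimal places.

Put σ_i = p'' at the i-th knot. Here h = (3, 3, 2) and Δ = (5/3, -7/3, -1), so the interior equations h_(i-1)·σ_(i-1) + 2(h_(i-1)+h_i)·σ_i + h_i·σ_(i+1) = 6(Δ_i − Δ_(i-1)) read
  3·σ_0 + 12·σ_1 + 3·σ_2 = 6(Δ_1 - Δ_0) = -24
  3·σ_1 + 10·σ_2 + 2·σ_3 = 6(Δ_2 - Δ_1) = 8
Natural end conditions: σ_0 = σ_3 = 0.
Solving: σ_0 = 0, σ_1 = -88/37, σ_2 = 56/37, σ_3 = 0.
On [0, 3], with p_0(x) = a_0 + b_0·x + c_0·x² + d_0·x³: c_0 = σ_0/2 = 0, d_0 = (σ_1 - σ_0)/(6h_0) = -44/333, b_0 = Δ_0 - h_0(2σ_0 + σ_1)/6 = 317/111.

-0.1321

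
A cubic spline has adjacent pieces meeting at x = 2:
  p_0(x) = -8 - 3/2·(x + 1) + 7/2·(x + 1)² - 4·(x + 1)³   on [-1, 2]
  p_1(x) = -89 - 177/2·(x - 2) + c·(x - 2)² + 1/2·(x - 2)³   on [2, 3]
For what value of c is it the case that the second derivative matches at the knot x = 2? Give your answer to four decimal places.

-32.5000

p_0''(x) = 7 - 24·(x + 1), so p_0''(2) = -65. On the right, p_1''(2) = 2c, so c = -65/2.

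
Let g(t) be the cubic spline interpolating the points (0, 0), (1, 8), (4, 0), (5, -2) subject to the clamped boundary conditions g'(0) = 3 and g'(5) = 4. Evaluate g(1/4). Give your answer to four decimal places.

Write σ_i for g''(x_i). With h_i = 1, 3, 1 and divided differences Δ_i = 8, -8/3, -2, the continuity of g' gives the tridiagonal system
  1·σ_0 + 8·σ_1 + 3·σ_2 = 6(Δ_1 - Δ_0) = -64
  3·σ_1 + 8·σ_2 + 1·σ_3 = 6(Δ_2 - Δ_1) = 4
Clamped end conditions give two more equations: 2h_0·σ_0 + h_0·σ_1 = 6(Δ_0 - g'(0)) = 30 and h_2·σ_2 + 2h_2·σ_3 = 6(g'(5) - Δ_2) = 36.
Hence σ_0 = 1312/63, σ_1 = -734/63, σ_2 = 176/63, σ_3 = 1046/63.
On [0, 1], g(t) = 0 + 3·t + 656/63·t² - 341/63·t³.
With t = 1/4: g(1/4) = 1769/1344.

1.3162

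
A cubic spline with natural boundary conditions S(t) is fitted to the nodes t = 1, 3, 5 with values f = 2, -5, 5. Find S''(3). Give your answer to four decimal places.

6.3750

Let σ_i = S''(x_i). Step sizes h_i = 2, 2; slopes of the chords Δ_i = (y_(i+1) - y_i)/h_i = -7/2, 5.
  2·σ_0 + 8·σ_1 + 2·σ_2 = 6(Δ_1 - Δ_0) = 51
Natural end conditions: σ_0 = σ_2 = 0.
Solving: σ_0 = 0, σ_1 = 51/8, σ_2 = 0.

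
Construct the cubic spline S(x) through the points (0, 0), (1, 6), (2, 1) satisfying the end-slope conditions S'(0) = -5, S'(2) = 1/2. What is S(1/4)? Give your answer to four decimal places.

0.1465

Let m_i = S''(x_i). Step sizes h_i = 1, 1; slopes of the chords Δ_i = (y_(i+1) - y_i)/h_i = 6, -5.
  1·m_0 + 4·m_1 + 1·m_2 = 6(Δ_1 - Δ_0) = -66
Clamped end conditions give two more equations: 2h_0·m_0 + h_0·m_1 = 6(Δ_0 - S'(0)) = 66 and h_1·m_1 + 2h_1·m_2 = 6(S'(2) - Δ_1) = 33.
Solving: m_0 = 209/4, m_1 = -77/2, m_2 = 143/4.
On [0, 1], S(x) = 0 - 5·x + 209/8·x² - 121/8·x³.
With x = 1/4: S(1/4) = 75/512.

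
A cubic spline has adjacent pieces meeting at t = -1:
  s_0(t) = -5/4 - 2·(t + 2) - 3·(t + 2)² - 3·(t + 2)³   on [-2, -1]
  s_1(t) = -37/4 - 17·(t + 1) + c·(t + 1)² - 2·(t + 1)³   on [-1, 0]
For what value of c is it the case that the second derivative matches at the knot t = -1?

-12

s_0''(t) = -6 - 18·(t + 2), so s_0''(-1) = -24. On the right, s_1''(-1) = 2c, so c = -12.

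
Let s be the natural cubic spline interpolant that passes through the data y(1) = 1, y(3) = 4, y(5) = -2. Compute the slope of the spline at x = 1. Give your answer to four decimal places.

2.6250

Let M_i = s''(x_i). Step sizes h_i = 2, 2; slopes of the chords Δ_i = (y_(i+1) - y_i)/h_i = 3/2, -3.
  2·M_0 + 8·M_1 + 2·M_2 = 6(Δ_1 - Δ_0) = -27
Natural end conditions: M_0 = M_2 = 0.
Solving: M_0 = 0, M_1 = -27/8, M_2 = 0.
On [1, 3], s'(x) = b_0 + 2c_0·(x - 1) + 3d_0·(x - 1)² with b_0 = Δ_0 - h_0(2M_0 + M_1)/6 = 21/8, c_0 = M_0/2 = 0, d_0 = (M_1 - M_0)/(6h_0) = -9/32. So s'(1) = 21/8.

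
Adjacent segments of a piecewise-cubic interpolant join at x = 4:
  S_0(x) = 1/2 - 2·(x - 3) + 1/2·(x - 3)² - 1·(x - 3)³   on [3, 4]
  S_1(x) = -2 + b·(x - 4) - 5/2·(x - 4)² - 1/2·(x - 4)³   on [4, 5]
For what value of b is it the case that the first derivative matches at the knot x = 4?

-4

S_0'(x) = -2 + 1·(x - 3) - 3·(x - 3)², so S_0'(4) = -4. On the right, S_1'(4) = b, so b = -4.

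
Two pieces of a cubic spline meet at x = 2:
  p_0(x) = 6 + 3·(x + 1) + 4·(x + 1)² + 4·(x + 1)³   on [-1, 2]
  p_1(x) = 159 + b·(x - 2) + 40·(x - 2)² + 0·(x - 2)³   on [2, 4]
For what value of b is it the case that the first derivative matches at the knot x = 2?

p_0'(x) = 3 + 8·(x + 1) + 12·(x + 1)², so p_0'(2) = 135. On the right, p_1'(2) = b, so b = 135.

135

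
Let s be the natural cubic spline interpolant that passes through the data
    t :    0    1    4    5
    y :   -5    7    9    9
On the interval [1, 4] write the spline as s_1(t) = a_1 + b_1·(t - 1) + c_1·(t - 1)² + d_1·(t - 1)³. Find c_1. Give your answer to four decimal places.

Let σ_i = s''(x_i). Step sizes h_i = 1, 3, 1; slopes of the chords Δ_i = (y_(i+1) - y_i)/h_i = 12, 2/3, 0.
  1·σ_0 + 8·σ_1 + 3·σ_2 = 6(Δ_1 - Δ_0) = -68
  3·σ_1 + 8·σ_2 + 1·σ_3 = 6(Δ_2 - Δ_1) = -4
Natural end conditions: σ_0 = σ_3 = 0.
Solving: σ_0 = 0, σ_1 = -532/55, σ_2 = 172/55, σ_3 = 0.
On [1, 4], with s_1(t) = a_1 + b_1·(t - 1) + c_1·(t - 1)² + d_1·(t - 1)³: c_1 = σ_1/2 = -266/55, d_1 = (σ_2 - σ_1)/(6h_1) = 32/45, b_1 = Δ_1 - h_1(2σ_1 + σ_2)/6 = 1448/165.

-4.8364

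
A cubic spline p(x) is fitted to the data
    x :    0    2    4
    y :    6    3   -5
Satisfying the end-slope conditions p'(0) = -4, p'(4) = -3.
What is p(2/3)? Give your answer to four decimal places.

4.3889

With σ_i denoting the second derivative at x_i, h_i = 2, 2, and Δ_i = (y_(i+1) − y_i)/h_i = -3/2, -4:
  2·σ_0 + 8·σ_1 + 2·σ_2 = 6(Δ_1 - Δ_0) = -15
Clamped end conditions give two more equations: 2h_0·σ_0 + h_0·σ_1 = 6(Δ_0 - p'(0)) = 15 and h_1·σ_1 + 2h_1·σ_2 = 6(p'(4) - Δ_1) = 6.
Solving the tridiagonal system: σ_0 = 47/8, σ_1 = -17/4, σ_2 = 29/8.
On [0, 2], p(x) = 6 - 4·x + 47/16·x² - 27/32·x³.
With x = 2/3: p(2/3) = 79/18.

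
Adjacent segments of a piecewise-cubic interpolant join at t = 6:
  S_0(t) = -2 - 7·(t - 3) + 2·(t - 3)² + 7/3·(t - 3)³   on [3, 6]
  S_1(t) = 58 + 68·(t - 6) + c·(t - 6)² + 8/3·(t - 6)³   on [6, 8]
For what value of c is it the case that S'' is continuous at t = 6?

S_0''(t) = 4 + 14·(t - 3), so S_0''(6) = 46. On the right, S_1''(6) = 2c, so c = 23.

23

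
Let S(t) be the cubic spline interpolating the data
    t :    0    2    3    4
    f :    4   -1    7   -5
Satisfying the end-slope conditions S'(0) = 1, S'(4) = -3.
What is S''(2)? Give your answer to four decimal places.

24.5000

With σ_i denoting the second derivative at x_i, h_i = 2, 1, 1, and Δ_i = (y_(i+1) − y_i)/h_i = -5/2, 8, -12:
  2·σ_0 + 6·σ_1 + 1·σ_2 = 6(Δ_1 - Δ_0) = 63
  1·σ_1 + 4·σ_2 + 1·σ_3 = 6(Δ_2 - Δ_1) = -120
Clamped end conditions give two more equations: 2h_0·σ_0 + h_0·σ_1 = 6(Δ_0 - S'(0)) = -21 and h_2·σ_2 + 2h_2·σ_3 = 6(S'(4) - Δ_2) = 54.
Solving the tridiagonal system: σ_0 = -35/2, σ_1 = 49/2, σ_2 = -49, σ_3 = 103/2.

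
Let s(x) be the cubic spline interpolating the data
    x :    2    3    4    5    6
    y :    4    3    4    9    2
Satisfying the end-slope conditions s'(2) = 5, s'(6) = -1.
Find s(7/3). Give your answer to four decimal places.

Let σ_i = s''(x_i). Step sizes h_i = 1, 1, 1, 1; slopes of the chords Δ_i = (y_(i+1) - y_i)/h_i = -1, 1, 5, -7.
  1·σ_0 + 4·σ_1 + 1·σ_2 = 6(Δ_1 - Δ_0) = 12
  1·σ_1 + 4·σ_2 + 1·σ_3 = 6(Δ_2 - Δ_1) = 24
  1·σ_2 + 4·σ_3 + 1·σ_4 = 6(Δ_3 - Δ_2) = -72
Clamped end conditions give two more equations: 2h_0·σ_0 + h_0·σ_1 = 6(Δ_0 - s'(2)) = -36 and h_3·σ_3 + 2h_3·σ_4 = 6(s'(6) - Δ_3) = 36.
Hence σ_0 = -144/7, σ_1 = 36/7, σ_2 = 12, σ_3 = -204/7, σ_4 = 228/7.
On [2, 3], s(x) = 4 + 5·(x - 2) - 72/7·(x - 2)² + 30/7·(x - 2)³.
With (x - 2) = 1/3: s(7/3) = 295/63.

4.6825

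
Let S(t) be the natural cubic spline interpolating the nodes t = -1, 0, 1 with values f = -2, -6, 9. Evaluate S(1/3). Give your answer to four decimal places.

Let σ_i = S''(x_i). Step sizes h_i = 1, 1; slopes of the chords Δ_i = (y_(i+1) - y_i)/h_i = -4, 15.
  1·σ_0 + 4·σ_1 + 1·σ_2 = 6(Δ_1 - Δ_0) = 114
Natural end conditions: σ_0 = σ_2 = 0.
Hence σ_0 = 0, σ_1 = 57/2, σ_2 = 0.
On [0, 1], S(t) = -6 + 11/2·t + 57/4·t² - 19/4·t³.
With t = 1/3: S(1/3) = -149/54.

-2.7593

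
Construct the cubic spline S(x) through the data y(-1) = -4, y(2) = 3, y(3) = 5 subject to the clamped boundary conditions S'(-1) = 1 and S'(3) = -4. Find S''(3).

Write σ_i for S''(x_i). With h_i = 3, 1 and divided differences Δ_i = 7/3, 2, the continuity of S' gives the tridiagonal system
  3·σ_0 + 8·σ_1 + 1·σ_2 = 6(Δ_1 - Δ_0) = -2
Clamped end conditions give two more equations: 2h_0·σ_0 + h_0·σ_1 = 6(Δ_0 - S'(-1)) = 8 and h_1·σ_1 + 2h_1·σ_2 = 6(S'(3) - Δ_1) = -36.
Solving the tridiagonal system: σ_0 = 1/3, σ_1 = 2, σ_2 = -19.

-19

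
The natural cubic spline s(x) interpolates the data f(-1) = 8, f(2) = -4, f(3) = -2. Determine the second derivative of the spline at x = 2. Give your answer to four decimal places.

Write m_i for s''(x_i). With h_i = 3, 1 and divided differences Δ_i = -4, 2, the continuity of s' gives the tridiagonal system
  3·m_0 + 8·m_1 + 1·m_2 = 6(Δ_1 - Δ_0) = 36
Natural end conditions: m_0 = m_2 = 0.
Hence m_0 = 0, m_1 = 9/2, m_2 = 0.

4.5000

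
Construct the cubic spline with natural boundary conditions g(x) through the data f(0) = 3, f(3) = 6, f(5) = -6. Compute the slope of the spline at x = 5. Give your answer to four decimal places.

-7.4000

Let σ_i = g''(x_i). Step sizes h_i = 3, 2; slopes of the chords Δ_i = (y_(i+1) - y_i)/h_i = 1, -6.
  3·σ_0 + 10·σ_1 + 2·σ_2 = 6(Δ_1 - Δ_0) = -42
Natural end conditions: σ_0 = σ_2 = 0.
Solving the tridiagonal system: σ_0 = 0, σ_1 = -21/5, σ_2 = 0.
On [3, 5], g'(x) = b_1 + 2c_1·(x - 3) + 3d_1·(x - 3)² with b_1 = Δ_1 - h_1(2σ_1 + σ_2)/6 = -16/5, c_1 = σ_1/2 = -21/10, d_1 = (σ_2 - σ_1)/(6h_1) = 7/20. So g'(5) = -37/5.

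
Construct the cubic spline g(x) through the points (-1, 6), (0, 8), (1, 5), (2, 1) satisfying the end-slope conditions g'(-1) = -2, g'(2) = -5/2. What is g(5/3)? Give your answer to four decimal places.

2.0469

Put M_i = g'' at the i-th knot. Here h = (1, 1, 1) and Δ = (2, -3, -4), so the interior equations h_(i-1)·M_(i-1) + 2(h_(i-1)+h_i)·M_i + h_i·M_(i+1) = 6(Δ_i − Δ_(i-1)) read
  1·M_0 + 4·M_1 + 1·M_2 = 6(Δ_1 - Δ_0) = -30
  1·M_1 + 4·M_2 + 1·M_3 = 6(Δ_2 - Δ_1) = -6
Clamped end conditions give two more equations: 2h_0·M_0 + h_0·M_1 = 6(Δ_0 - g'(-1)) = 24 and h_2·M_2 + 2h_2·M_3 = 6(g'(2) - Δ_2) = 9.
Forward elimination and back-substitution give M_0 = 271/15, M_1 = -182/15, M_2 = 7/15, M_3 = 64/15.
On [1, 2], g(x) = 5 - 73/15·(x - 1) + 7/30·(x - 1)² + 19/30·(x - 1)³.
With (x - 1) = 2/3: g(5/3) = 829/405.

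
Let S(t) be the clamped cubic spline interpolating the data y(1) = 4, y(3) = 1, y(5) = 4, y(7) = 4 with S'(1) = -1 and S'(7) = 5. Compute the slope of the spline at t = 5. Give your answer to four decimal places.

-0.2000

Put σ_i = S'' at the i-th knot. Here h = (2, 2, 2) and Δ = (-3/2, 3/2, 0), so the interior equations h_(i-1)·σ_(i-1) + 2(h_(i-1)+h_i)·σ_i + h_i·σ_(i+1) = 6(Δ_i − Δ_(i-1)) read
  2·σ_0 + 8·σ_1 + 2·σ_2 = 6(Δ_1 - Δ_0) = 18
  2·σ_1 + 8·σ_2 + 2·σ_3 = 6(Δ_2 - Δ_1) = -9
Clamped end conditions give two more equations: 2h_0·σ_0 + h_0·σ_1 = 6(Δ_0 - S'(1)) = -3 and h_2·σ_2 + 2h_2·σ_3 = 6(S'(7) - Δ_2) = 30.
Forward elimination and back-substitution give σ_0 = -14/5, σ_1 = 41/10, σ_2 = -23/5, σ_3 = 49/5.
On [5, 7], S'(t) = b_2 + 2c_2·(t - 5) + 3d_2·(t - 5)² with b_2 = Δ_2 - h_2(2σ_2 + σ_3)/6 = -1/5, c_2 = σ_2/2 = -23/10, d_2 = (σ_3 - σ_2)/(6h_2) = 6/5. So S'(5) = -1/5.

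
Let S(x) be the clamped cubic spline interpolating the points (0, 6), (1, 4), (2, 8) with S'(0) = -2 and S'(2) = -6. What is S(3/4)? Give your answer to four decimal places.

3.7266

With m_i denoting the second derivative at x_i, h_i = 1, 1, and Δ_i = (y_(i+1) − y_i)/h_i = -2, 4:
  1·m_0 + 4·m_1 + 1·m_2 = 6(Δ_1 - Δ_0) = 36
Clamped end conditions give two more equations: 2h_0·m_0 + h_0·m_1 = 6(Δ_0 - S'(0)) = 0 and h_1·m_1 + 2h_1·m_2 = 6(S'(2) - Δ_1) = -60.
Hence m_0 = -11, m_1 = 22, m_2 = -41.
On [0, 1], S(x) = 6 - 2·x - 11/2·x² + 11/2·x³.
With x = 3/4: S(3/4) = 477/128.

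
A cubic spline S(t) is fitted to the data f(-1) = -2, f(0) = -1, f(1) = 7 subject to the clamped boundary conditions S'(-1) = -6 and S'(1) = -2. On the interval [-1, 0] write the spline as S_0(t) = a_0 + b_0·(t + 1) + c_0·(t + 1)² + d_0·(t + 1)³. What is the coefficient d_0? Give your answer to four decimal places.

0.7500

Put M_i = S'' at the i-th knot. Here h = (1, 1) and Δ = (1, 8), so the interior equations h_(i-1)·M_(i-1) + 2(h_(i-1)+h_i)·M_i + h_i·M_(i+1) = 6(Δ_i − Δ_(i-1)) read
  1·M_0 + 4·M_1 + 1·M_2 = 6(Δ_1 - Δ_0) = 42
Clamped end conditions give two more equations: 2h_0·M_0 + h_0·M_1 = 6(Δ_0 - S'(-1)) = 42 and h_1·M_1 + 2h_1·M_2 = 6(S'(1) - Δ_1) = -60.
Forward elimination and back-substitution give M_0 = 25/2, M_1 = 17, M_2 = -77/2.
On [-1, 0], with S_0(t) = a_0 + b_0·(t + 1) + c_0·(t + 1)² + d_0·(t + 1)³: c_0 = M_0/2 = 25/4, d_0 = (M_1 - M_0)/(6h_0) = 3/4, b_0 = Δ_0 - h_0(2M_0 + M_1)/6 = -6.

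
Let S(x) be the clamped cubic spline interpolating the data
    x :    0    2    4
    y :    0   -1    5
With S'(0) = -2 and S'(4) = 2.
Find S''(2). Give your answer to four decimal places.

3.2500

Put m_i = S'' at the i-th knot. Here h = (2, 2) and Δ = (-1/2, 3), so the interior equations h_(i-1)·m_(i-1) + 2(h_(i-1)+h_i)·m_i + h_i·m_(i+1) = 6(Δ_i − Δ_(i-1)) read
  2·m_0 + 8·m_1 + 2·m_2 = 6(Δ_1 - Δ_0) = 21
Clamped end conditions give two more equations: 2h_0·m_0 + h_0·m_1 = 6(Δ_0 - S'(0)) = 9 and h_1·m_1 + 2h_1·m_2 = 6(S'(4) - Δ_1) = -6.
Forward elimination and back-substitution give m_0 = 5/8, m_1 = 13/4, m_2 = -25/8.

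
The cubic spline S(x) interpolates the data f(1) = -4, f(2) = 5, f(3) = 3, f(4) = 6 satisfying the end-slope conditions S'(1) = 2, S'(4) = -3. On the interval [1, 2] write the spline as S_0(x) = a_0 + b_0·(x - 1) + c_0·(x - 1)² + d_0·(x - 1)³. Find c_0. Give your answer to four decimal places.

With M_i denoting the second derivative at x_i, h_i = 1, 1, 1, and Δ_i = (y_(i+1) − y_i)/h_i = 9, -2, 3:
  1·M_0 + 4·M_1 + 1·M_2 = 6(Δ_1 - Δ_0) = -66
  1·M_1 + 4·M_2 + 1·M_3 = 6(Δ_2 - Δ_1) = 30
Clamped end conditions give two more equations: 2h_0·M_0 + h_0·M_1 = 6(Δ_0 - S'(1)) = 42 and h_2·M_2 + 2h_2·M_3 = 6(S'(4) - Δ_2) = -36.
Hence M_0 = 110/3, M_1 = -94/3, M_2 = 68/3, M_3 = -88/3.
On [1, 2], with S_0(x) = a_0 + b_0·(x - 1) + c_0·(x - 1)² + d_0·(x - 1)³: c_0 = M_0/2 = 55/3, d_0 = (M_1 - M_0)/(6h_0) = -34/3, b_0 = Δ_0 - h_0(2M_0 + M_1)/6 = 2.

18.3333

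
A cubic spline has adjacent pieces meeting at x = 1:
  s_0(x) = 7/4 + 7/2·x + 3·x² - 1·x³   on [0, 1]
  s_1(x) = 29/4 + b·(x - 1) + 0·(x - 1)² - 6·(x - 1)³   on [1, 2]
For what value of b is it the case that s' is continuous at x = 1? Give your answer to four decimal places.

6.5000

s_0'(x) = 7/2 + 6·x - 3·x², so s_0'(1) = 13/2. On the right, s_1'(1) = b, so b = 13/2.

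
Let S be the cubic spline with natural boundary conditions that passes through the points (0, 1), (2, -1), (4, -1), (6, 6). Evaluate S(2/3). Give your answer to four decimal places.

Write M_i for S''(x_i). With h_i = 2, 2, 2 and divided differences Δ_i = -1, 0, 7/2, the continuity of S' gives the tridiagonal system
  2·M_0 + 8·M_1 + 2·M_2 = 6(Δ_1 - Δ_0) = 6
  2·M_1 + 8·M_2 + 2·M_3 = 6(Δ_2 - Δ_1) = 21
Natural end conditions: M_0 = M_3 = 0.
Solving: M_0 = 0, M_1 = 1/10, M_2 = 13/5, M_3 = 0.
On [0, 2], S(x) = 1 - 31/30·x + 0·x² + 1/120·x³.
With x = 2/3: S(2/3) = 127/405.

0.3136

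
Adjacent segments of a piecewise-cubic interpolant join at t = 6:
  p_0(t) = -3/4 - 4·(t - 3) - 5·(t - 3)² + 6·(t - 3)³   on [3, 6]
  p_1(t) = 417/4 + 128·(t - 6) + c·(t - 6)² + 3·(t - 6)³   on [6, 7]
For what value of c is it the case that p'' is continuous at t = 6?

p_0''(t) = -10 + 36·(t - 3), so p_0''(6) = 98. On the right, p_1''(6) = 2c, so c = 49.

49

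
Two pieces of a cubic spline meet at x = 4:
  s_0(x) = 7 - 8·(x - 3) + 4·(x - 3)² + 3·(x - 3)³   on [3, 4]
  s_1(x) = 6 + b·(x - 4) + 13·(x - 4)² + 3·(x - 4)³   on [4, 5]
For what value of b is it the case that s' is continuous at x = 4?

s_0'(x) = -8 + 8·(x - 3) + 9·(x - 3)², so s_0'(4) = 9. On the right, s_1'(4) = b, so b = 9.

9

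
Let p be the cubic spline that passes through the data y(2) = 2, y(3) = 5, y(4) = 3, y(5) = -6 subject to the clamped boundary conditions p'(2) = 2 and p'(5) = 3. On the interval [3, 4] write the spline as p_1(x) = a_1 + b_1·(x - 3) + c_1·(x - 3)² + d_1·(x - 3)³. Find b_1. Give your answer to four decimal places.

With m_i denoting the second derivative at x_i, h_i = 1, 1, 1, and Δ_i = (y_(i+1) − y_i)/h_i = 3, -2, -9:
  1·m_0 + 4·m_1 + 1·m_2 = 6(Δ_1 - Δ_0) = -30
  1·m_1 + 4·m_2 + 1·m_3 = 6(Δ_2 - Δ_1) = -42
Clamped end conditions give two more equations: 2h_0·m_0 + h_0·m_1 = 6(Δ_0 - p'(2)) = 6 and h_2·m_2 + 2h_2·m_3 = 6(p'(5) - Δ_2) = 72.
Solving: m_0 = 14/3, m_1 = -10/3, m_2 = -64/3, m_3 = 140/3.
On [3, 4], with p_1(x) = a_1 + b_1·(x - 3) + c_1·(x - 3)² + d_1·(x - 3)³: c_1 = m_1/2 = -5/3, d_1 = (m_2 - m_1)/(6h_1) = -3, b_1 = Δ_1 - h_1(2m_1 + m_2)/6 = 8/3.

2.6667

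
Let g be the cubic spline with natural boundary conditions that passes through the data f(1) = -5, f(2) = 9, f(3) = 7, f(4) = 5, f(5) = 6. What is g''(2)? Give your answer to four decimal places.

Put M_i = g'' at the i-th knot. Here h = (1, 1, 1, 1) and Δ = (14, -2, -2, 1), so the interior equations h_(i-1)·M_(i-1) + 2(h_(i-1)+h_i)·M_i + h_i·M_(i+1) = 6(Δ_i − Δ_(i-1)) read
  1·M_0 + 4·M_1 + 1·M_2 = 6(Δ_1 - Δ_0) = -96
  1·M_1 + 4·M_2 + 1·M_3 = 6(Δ_2 - Δ_1) = 0
  1·M_2 + 4·M_3 + 1·M_4 = 6(Δ_3 - Δ_2) = 18
Natural end conditions: M_0 = M_4 = 0.
Hence M_0 = 0, M_1 = -711/28, M_2 = 39/7, M_3 = 87/28, M_4 = 0.

-25.3929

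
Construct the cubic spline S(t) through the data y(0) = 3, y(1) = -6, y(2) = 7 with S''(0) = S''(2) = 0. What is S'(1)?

2

Write M_i for S''(x_i). With h_i = 1, 1 and divided differences Δ_i = -9, 13, the continuity of S' gives the tridiagonal system
  1·M_0 + 4·M_1 + 1·M_2 = 6(Δ_1 - Δ_0) = 132
Natural end conditions: M_0 = M_2 = 0.
Solving: M_0 = 0, M_1 = 33, M_2 = 0.
On [1, 2], S'(t) = b_1 + 2c_1·(t - 1) + 3d_1·(t - 1)² with b_1 = Δ_1 - h_1(2M_1 + M_2)/6 = 2, c_1 = M_1/2 = 33/2, d_1 = (M_2 - M_1)/(6h_1) = -11/2. So S'(1) = 2.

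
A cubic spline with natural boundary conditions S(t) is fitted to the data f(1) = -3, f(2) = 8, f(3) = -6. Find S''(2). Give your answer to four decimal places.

Write σ_i for S''(x_i). With h_i = 1, 1 and divided differences Δ_i = 11, -14, the continuity of S' gives the tridiagonal system
  1·σ_0 + 4·σ_1 + 1·σ_2 = 6(Δ_1 - Δ_0) = -150
Natural end conditions: σ_0 = σ_2 = 0.
Forward elimination and back-substitution give σ_0 = 0, σ_1 = -75/2, σ_2 = 0.

-37.5000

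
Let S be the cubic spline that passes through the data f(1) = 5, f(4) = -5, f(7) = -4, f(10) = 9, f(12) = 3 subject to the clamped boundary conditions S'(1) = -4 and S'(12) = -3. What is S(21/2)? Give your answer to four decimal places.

8.3398

Put M_i = S'' at the i-th knot. Here h = (3, 3, 3, 2) and Δ = (-10/3, 1/3, 13/3, -3), so the interior equations h_(i-1)·M_(i-1) + 2(h_(i-1)+h_i)·M_i + h_i·M_(i+1) = 6(Δ_i − Δ_(i-1)) read
  3·M_0 + 12·M_1 + 3·M_2 = 6(Δ_1 - Δ_0) = 22
  3·M_1 + 12·M_2 + 3·M_3 = 6(Δ_2 - Δ_1) = 24
  3·M_2 + 10·M_3 + 2·M_4 = 6(Δ_3 - Δ_2) = -44
Clamped end conditions give two more equations: 2h_0·M_0 + h_0·M_1 = 6(Δ_0 - S'(1)) = 4 and h_3·M_3 + 2h_3·M_4 = 6(S'(12) - Δ_3) = 0.
Solving: M_0 = 38/213, M_1 = 208/213, M_2 = 692/213, M_3 = -424/71, M_4 = 212/71.
On [10, 12], S(x) = 9 - 1/71·(x - 10) - 212/71·(x - 10)² + 53/71·(x - 10)³.
With (x - 10) = 1/2: S(21/2) = 4737/568.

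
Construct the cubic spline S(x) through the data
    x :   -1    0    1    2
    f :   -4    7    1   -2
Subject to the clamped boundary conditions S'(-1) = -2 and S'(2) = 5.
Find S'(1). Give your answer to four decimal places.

-9.6667

Put σ_i = S'' at the i-th knot. Here h = (1, 1, 1) and Δ = (11, -6, -3), so the interior equations h_(i-1)·σ_(i-1) + 2(h_(i-1)+h_i)·σ_i + h_i·σ_(i+1) = 6(Δ_i − Δ_(i-1)) read
  1·σ_0 + 4·σ_1 + 1·σ_2 = 6(Δ_1 - Δ_0) = -102
  1·σ_1 + 4·σ_2 + 1·σ_3 = 6(Δ_2 - Δ_1) = 18
Clamped end conditions give two more equations: 2h_0·σ_0 + h_0·σ_1 = 6(Δ_0 - S'(-1)) = 78 and h_2·σ_2 + 2h_2·σ_3 = 6(S'(2) - Δ_2) = 48.
Hence σ_0 = 182/3, σ_1 = -130/3, σ_2 = 32/3, σ_3 = 56/3.
On [1, 2], S'(x) = b_2 + 2c_2·(x - 1) + 3d_2·(x - 1)² with b_2 = Δ_2 - h_2(2σ_2 + σ_3)/6 = -29/3, c_2 = σ_2/2 = 16/3, d_2 = (σ_3 - σ_2)/(6h_2) = 4/3. So S'(1) = -29/3.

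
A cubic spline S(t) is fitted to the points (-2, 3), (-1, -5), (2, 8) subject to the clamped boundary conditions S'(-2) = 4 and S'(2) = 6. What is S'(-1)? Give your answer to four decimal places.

-9.6250

With M_i denoting the second derivative at x_i, h_i = 1, 3, and Δ_i = (y_(i+1) − y_i)/h_i = -8, 13/3:
  1·M_0 + 8·M_1 + 3·M_2 = 6(Δ_1 - Δ_0) = 74
Clamped end conditions give two more equations: 2h_0·M_0 + h_0·M_1 = 6(Δ_0 - S'(-2)) = -72 and h_1·M_1 + 2h_1·M_2 = 6(S'(2) - Δ_1) = 10.
Solving: M_0 = -179/4, M_1 = 35/2, M_2 = -85/12.
On [-1, 2], S'(t) = b_1 + 2c_1·(t + 1) + 3d_1·(t + 1)² with b_1 = Δ_1 - h_1(2M_1 + M_2)/6 = -77/8, c_1 = M_1/2 = 35/4, d_1 = (M_2 - M_1)/(6h_1) = -295/216. So S'(-1) = -77/8.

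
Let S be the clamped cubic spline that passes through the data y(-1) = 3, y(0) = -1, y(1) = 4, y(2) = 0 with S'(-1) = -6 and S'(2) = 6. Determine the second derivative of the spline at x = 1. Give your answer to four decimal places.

-30.4000

With m_i denoting the second derivative at x_i, h_i = 1, 1, 1, and Δ_i = (y_(i+1) − y_i)/h_i = -4, 5, -4:
  1·m_0 + 4·m_1 + 1·m_2 = 6(Δ_1 - Δ_0) = 54
  1·m_1 + 4·m_2 + 1·m_3 = 6(Δ_2 - Δ_1) = -54
Clamped end conditions give two more equations: 2h_0·m_0 + h_0·m_1 = 6(Δ_0 - S'(-1)) = 12 and h_2·m_2 + 2h_2·m_3 = 6(S'(2) - Δ_2) = 60.
Hence m_0 = -26/5, m_1 = 112/5, m_2 = -152/5, m_3 = 226/5.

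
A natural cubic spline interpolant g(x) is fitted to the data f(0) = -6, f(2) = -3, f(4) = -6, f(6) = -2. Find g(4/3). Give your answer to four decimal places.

Put m_i = g'' at the i-th knot. Here h = (2, 2, 2) and Δ = (3/2, -3/2, 2), so the interior equations h_(i-1)·m_(i-1) + 2(h_(i-1)+h_i)·m_i + h_i·m_(i+1) = 6(Δ_i − Δ_(i-1)) read
  2·m_0 + 8·m_1 + 2·m_2 = 6(Δ_1 - Δ_0) = -18
  2·m_1 + 8·m_2 + 2·m_3 = 6(Δ_2 - Δ_1) = 21
Natural end conditions: m_0 = m_3 = 0.
Forward elimination and back-substitution give m_0 = 0, m_1 = -31/10, m_2 = 17/5, m_3 = 0.
On [0, 2], g(x) = -6 + 38/15·x + 0·x² - 31/120·x³.
With x = 4/3: g(4/3) = -262/81.

-3.2346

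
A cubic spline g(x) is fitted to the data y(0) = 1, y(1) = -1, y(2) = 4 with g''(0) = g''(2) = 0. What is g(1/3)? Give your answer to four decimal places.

-0.1852

With M_i denoting the second derivative at x_i, h_i = 1, 1, and Δ_i = (y_(i+1) − y_i)/h_i = -2, 5:
  1·M_0 + 4·M_1 + 1·M_2 = 6(Δ_1 - Δ_0) = 42
Natural end conditions: M_0 = M_2 = 0.
Forward elimination and back-substitution give M_0 = 0, M_1 = 21/2, M_2 = 0.
On [0, 1], g(x) = 1 - 15/4·x + 0·x² + 7/4·x³.
With x = 1/3: g(1/3) = -5/27.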